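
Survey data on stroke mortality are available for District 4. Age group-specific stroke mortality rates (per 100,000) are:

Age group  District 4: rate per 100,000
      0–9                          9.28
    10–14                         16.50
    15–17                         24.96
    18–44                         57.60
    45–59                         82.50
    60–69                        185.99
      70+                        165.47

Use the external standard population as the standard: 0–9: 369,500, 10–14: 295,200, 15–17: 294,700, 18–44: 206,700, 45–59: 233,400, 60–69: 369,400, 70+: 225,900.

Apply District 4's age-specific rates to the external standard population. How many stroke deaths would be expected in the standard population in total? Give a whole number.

1529

Expected stroke deaths = Σ (standard pop × age-specific rate ÷ 100,000)
= 369,500×9.28/100,000 + 295,200×16.50/100,000 + 294,700×24.96/100,000 + 206,700×57.60/100,000 + 233,400×82.50/100,000 + 369,400×185.99/100,000 + 225,900×165.47/100,000
= 34.29 + 48.71 + 73.56 + 119.06 + 192.56 + 687.05 + 373.80 = 1529.01.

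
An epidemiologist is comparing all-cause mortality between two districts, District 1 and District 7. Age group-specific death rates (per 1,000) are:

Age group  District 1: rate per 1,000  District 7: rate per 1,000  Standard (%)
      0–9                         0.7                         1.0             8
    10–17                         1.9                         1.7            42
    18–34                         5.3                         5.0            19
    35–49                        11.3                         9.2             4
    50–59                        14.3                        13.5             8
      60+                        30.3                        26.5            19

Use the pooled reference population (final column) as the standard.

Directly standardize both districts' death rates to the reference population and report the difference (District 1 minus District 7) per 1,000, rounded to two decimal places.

Standard weights: 0.08, 0.42, 0.19, 0.04, 0.08, 0.19.
District 1: 0.0800×0.7 + 0.4200×1.9 + 0.1900×5.3 + 0.0400×11.3 + 0.0800×14.3 + 0.1900×30.3 = 9.2140 per 1,000.
District 7: 0.0800×1.0 + 0.4200×1.7 + 0.1900×5.0 + 0.0400×9.2 + 0.0800×13.5 + 0.1900×26.5 = 8.2270 per 1,000.
Difference = 9.2140 − 8.2270 = 0.9870.

0.99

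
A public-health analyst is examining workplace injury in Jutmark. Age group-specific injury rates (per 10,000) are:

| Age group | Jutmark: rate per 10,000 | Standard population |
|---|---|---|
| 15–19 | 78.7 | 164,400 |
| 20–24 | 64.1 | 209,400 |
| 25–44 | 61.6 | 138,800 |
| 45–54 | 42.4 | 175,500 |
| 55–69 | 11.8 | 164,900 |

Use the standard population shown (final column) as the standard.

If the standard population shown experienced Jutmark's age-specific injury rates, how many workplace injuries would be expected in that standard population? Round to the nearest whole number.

Expected workplace injuries = Σ (standard pop × age-specific rate ÷ 10,000)
= 164,400×78.7/10,000 + 209,400×64.1/10,000 + 138,800×61.6/10,000 + 175,500×42.4/10,000 + 164,900×11.8/10,000
= 1293.83 + 1342.25 + 855.01 + 744.12 + 194.58 = 4429.79.

4430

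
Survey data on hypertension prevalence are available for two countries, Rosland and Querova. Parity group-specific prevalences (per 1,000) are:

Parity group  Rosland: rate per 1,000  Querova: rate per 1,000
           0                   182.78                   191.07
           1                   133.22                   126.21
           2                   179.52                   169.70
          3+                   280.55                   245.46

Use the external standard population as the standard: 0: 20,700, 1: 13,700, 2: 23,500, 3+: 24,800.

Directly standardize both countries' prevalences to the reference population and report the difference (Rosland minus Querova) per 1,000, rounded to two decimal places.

Standard total = 82,700; weights = 0.2503, 0.1657, 0.2842, 0.2999.
Rosland: 0.2503×182.78 + 0.1657×133.22 + 0.2842×179.52 + 0.2999×280.55 = 202.9628 per 1,000.
Querova: 0.2503×191.07 + 0.1657×126.21 + 0.2842×169.70 + 0.2999×245.46 = 190.5633 per 1,000.
Difference = 202.9628 − 190.5633 = 12.3995.

12.40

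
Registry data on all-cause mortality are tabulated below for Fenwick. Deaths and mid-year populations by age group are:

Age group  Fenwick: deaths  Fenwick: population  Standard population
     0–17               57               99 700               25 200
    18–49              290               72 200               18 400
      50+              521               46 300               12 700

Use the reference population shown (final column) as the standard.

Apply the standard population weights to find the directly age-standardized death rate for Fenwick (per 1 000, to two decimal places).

4.11

Age-specific rates per 1 000 for Fenwick: 0.572, 4.017, 11.253.
Standard total = 56 300; weights = 0.4476, 0.3268, 0.2256.
Standardized rate: 0.4476×0.572 + 0.3268×4.017 + 0.2256×11.253 = 4.1070 per 1 000.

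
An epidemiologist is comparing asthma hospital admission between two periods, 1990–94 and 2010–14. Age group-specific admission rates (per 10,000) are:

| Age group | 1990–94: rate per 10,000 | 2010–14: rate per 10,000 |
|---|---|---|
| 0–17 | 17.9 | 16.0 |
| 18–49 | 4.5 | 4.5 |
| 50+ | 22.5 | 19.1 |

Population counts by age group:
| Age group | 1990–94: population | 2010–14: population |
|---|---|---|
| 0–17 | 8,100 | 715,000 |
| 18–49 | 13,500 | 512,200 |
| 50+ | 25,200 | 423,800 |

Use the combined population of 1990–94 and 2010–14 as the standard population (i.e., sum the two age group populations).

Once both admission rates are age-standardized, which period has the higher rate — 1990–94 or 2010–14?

Combined standard total = 1,697,800; weights = 0.4259, 0.3096, 0.2645.
1990–94: 0.4259×17.9 + 0.3096×4.5 + 0.2645×22.5 = 14.9674 per 10,000.
2010–14: 0.4259×16.0 + 0.3096×4.5 + 0.2645×19.1 = 13.2590 per 10,000.

1990–94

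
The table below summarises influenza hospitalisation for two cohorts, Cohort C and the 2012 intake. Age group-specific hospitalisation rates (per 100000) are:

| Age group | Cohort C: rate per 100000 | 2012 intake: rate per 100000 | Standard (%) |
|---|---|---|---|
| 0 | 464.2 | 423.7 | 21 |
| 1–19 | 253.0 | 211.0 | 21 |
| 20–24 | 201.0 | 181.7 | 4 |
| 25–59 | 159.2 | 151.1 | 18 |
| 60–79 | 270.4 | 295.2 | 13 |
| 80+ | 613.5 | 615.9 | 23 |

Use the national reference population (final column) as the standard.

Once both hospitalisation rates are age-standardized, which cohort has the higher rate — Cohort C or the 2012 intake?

Standard weights: 0.21, 0.21, 0.04, 0.18, 0.13, 0.23.
Cohort C: 0.2100×464.2 + 0.2100×253.0 + 0.0400×201.0 + 0.1800×159.2 + 0.1300×270.4 + 0.2300×613.5 = 363.5650 per 100000.
The 2012 intake: 0.2100×423.7 + 0.2100×211.0 + 0.0400×181.7 + 0.1800×151.1 + 0.1300×295.2 + 0.2300×615.9 = 347.7860 per 100000.

Cohort C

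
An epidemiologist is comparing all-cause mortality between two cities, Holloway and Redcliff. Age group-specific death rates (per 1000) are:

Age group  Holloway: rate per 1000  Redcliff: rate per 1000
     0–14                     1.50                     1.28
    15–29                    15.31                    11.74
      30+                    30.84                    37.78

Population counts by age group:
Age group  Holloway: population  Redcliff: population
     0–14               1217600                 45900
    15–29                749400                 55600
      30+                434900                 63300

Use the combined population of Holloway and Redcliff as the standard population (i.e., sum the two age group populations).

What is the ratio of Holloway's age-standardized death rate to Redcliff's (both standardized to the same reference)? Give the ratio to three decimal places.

0.990

Combined standard total = 2566700; weights = 0.4923, 0.3136, 0.1941.
Holloway: 0.4923×1.50 + 0.3136×15.31 + 0.1941×30.84 = 11.5262 per 1000.
Redcliff: 0.4923×1.28 + 0.3136×11.74 + 0.1941×37.78 = 11.6453 per 1000.
Ratio = 11.5262 ÷ 11.6453 = 0.98977.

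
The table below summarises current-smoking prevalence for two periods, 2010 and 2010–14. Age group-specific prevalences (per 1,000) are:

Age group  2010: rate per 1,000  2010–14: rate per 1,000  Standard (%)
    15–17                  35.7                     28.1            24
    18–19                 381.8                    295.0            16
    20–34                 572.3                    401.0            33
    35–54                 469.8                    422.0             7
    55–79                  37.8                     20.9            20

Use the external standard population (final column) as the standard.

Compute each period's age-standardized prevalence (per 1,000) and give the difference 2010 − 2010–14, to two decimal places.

Standard weights: 0.24, 0.16, 0.33, 0.07, 0.20.
2010: 0.2400×35.7 + 0.1600×381.8 + 0.3300×572.3 + 0.0700×469.8 + 0.2000×37.8 = 298.9610 per 1,000.
2010–14: 0.2400×28.1 + 0.1600×295.0 + 0.3300×401.0 + 0.0700×422.0 + 0.2000×20.9 = 219.9940 per 1,000.
Difference = 298.9610 − 219.9940 = 78.9670.

78.97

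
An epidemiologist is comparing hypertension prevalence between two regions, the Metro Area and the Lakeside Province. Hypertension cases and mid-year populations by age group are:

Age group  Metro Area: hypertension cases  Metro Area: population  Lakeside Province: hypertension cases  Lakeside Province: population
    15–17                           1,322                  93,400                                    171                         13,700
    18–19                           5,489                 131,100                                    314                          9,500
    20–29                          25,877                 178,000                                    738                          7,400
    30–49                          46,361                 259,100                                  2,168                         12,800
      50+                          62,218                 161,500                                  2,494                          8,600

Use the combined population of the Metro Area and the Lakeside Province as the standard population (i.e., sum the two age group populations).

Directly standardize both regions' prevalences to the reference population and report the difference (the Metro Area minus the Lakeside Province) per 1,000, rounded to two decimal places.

32.78

Age-specific rates per 1,000 for the Metro Area: 14.154, 41.869, 145.376, 178.931, 385.251.
For the Lakeside Province: 12.482, 33.053, 99.730, 169.375, 290.000.
Combined standard total = 875,100; weights = 0.1224, 0.1607, 0.2119, 0.3107, 0.1944.
The Metro Area: 0.1224×14.154 + 0.1607×41.869 + 0.2119×145.376 + 0.3107×178.931 + 0.1944×385.251 = 169.7382 per 1,000.
The Lakeside Province: 0.1224×12.482 + 0.1607×33.053 + 0.2119×99.730 + 0.3107×169.375 + 0.1944×290.000 = 136.9626 per 1,000.
Difference = 169.7382 − 136.9626 = 32.7757.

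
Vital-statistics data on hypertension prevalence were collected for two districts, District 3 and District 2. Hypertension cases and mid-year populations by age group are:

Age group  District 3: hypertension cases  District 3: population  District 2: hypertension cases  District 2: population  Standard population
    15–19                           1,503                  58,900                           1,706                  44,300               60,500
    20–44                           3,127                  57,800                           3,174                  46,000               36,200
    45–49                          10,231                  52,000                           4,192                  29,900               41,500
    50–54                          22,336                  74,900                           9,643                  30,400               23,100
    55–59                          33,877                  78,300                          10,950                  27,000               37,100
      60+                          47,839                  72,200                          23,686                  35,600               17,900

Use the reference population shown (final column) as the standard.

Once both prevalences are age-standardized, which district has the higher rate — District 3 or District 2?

District 3

Age-specific rates per 1,000 for District 3: 25.518, 54.100, 196.750, 298.211, 432.656, 662.590.
For District 2: 38.510, 69.000, 140.201, 317.204, 405.556, 665.337.
Standard total = 216,300; weights = 0.2797, 0.1674, 0.1919, 0.1068, 0.1715, 0.0828.
District 3: 0.2797×25.518 + 0.1674×54.100 + 0.1919×196.750 + 0.1068×298.211 + 0.1715×432.656 + 0.0828×662.590 = 214.8311 per 1,000.
District 2: 0.2797×38.510 + 0.1674×69.000 + 0.1919×140.201 + 0.1068×317.204 + 0.1715×405.556 + 0.0828×665.337 = 207.7164 per 1,000.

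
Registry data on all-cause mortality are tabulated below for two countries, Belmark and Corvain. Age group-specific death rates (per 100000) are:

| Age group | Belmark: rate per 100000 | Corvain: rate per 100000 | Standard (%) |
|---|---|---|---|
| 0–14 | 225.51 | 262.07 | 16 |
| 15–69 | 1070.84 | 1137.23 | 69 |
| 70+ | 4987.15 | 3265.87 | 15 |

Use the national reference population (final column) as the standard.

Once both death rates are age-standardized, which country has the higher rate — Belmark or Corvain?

Belmark

Standard weights: 0.16, 0.69, 0.15.
Belmark: 0.1600×225.51 + 0.6900×1070.84 + 0.1500×4987.15 = 1523.0337 per 100000.
Corvain: 0.1600×262.07 + 0.6900×1137.23 + 0.1500×3265.87 = 1316.5004 per 100000.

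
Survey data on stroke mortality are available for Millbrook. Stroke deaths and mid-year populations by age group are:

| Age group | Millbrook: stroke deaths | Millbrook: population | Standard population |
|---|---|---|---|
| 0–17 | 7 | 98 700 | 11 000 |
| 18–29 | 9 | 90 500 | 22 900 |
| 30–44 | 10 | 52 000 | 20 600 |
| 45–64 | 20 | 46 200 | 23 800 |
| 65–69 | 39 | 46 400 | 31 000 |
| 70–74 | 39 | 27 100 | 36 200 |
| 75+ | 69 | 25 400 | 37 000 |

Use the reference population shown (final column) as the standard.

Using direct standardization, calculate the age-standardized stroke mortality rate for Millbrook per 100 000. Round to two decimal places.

107.39

Age-specific rates per 100 000 for Millbrook: 7.09, 9.94, 19.23, 43.29, 84.05, 143.91, 271.65.
Standard total = 182 500; weights = 0.0603, 0.1255, 0.1129, 0.1304, 0.1699, 0.1984, 0.2027.
Standardized rate: 0.0603×7.09 + 0.1255×9.94 + 0.1129×19.23 + 0.1304×43.29 + 0.1699×84.05 + 0.1984×143.91 + 0.2027×271.65 = 107.3895 per 100 000.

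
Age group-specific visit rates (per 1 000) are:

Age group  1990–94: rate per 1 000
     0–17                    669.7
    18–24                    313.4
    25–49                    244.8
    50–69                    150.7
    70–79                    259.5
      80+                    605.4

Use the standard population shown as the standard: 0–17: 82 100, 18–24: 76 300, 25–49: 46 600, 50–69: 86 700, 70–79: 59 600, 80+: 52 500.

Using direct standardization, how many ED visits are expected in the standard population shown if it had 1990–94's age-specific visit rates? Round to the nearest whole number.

Expected ED visits = Σ (standard pop × age-specific rate ÷ 1 000)
= 82 100×669.7/1 000 + 76 300×313.4/1 000 + 46 600×244.8/1 000 + 86 700×150.7/1 000 + 59 600×259.5/1 000 + 52 500×605.4/1 000
= 54982.37 + 23912.42 + 11407.68 + 13065.69 + 15466.20 + 31783.50 = 150617.86.

150618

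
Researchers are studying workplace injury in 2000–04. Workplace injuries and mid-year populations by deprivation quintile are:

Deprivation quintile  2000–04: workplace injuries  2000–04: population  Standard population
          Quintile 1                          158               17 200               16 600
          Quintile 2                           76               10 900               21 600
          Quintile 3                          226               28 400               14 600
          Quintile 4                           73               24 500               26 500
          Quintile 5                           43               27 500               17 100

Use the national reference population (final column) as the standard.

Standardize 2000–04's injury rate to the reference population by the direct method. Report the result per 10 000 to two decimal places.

Deprivation-specific rates per 10 000 for 2000–04: 91.86, 69.72, 79.58, 29.80, 15.64.
Standard total = 96 400; weights = 0.1722, 0.2241, 0.1515, 0.2749, 0.1774.
Standardized rate: 0.1722×91.86 + 0.2241×69.72 + 0.1515×79.58 + 0.2749×29.80 + 0.1774×15.64 = 54.4579 per 10 000.

54.46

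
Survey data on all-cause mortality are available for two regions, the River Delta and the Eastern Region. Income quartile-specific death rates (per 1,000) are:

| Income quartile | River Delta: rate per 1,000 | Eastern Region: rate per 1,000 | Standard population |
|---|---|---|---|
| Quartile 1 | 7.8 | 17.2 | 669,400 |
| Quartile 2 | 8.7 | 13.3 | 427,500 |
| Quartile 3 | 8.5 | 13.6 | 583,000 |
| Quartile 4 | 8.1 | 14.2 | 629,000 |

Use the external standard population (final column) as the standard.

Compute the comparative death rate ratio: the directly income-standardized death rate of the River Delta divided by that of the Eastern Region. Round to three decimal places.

Standard total = 2,308,900; weights = 0.2899, 0.1852, 0.2525, 0.2724.
The River Delta: 0.2899×7.8 + 0.1852×8.7 + 0.2525×8.5 + 0.2724×8.1 = 8.2251 per 1,000.
The Eastern Region: 0.2899×17.2 + 0.1852×13.3 + 0.2525×13.6 + 0.2724×14.2 = 14.7516 per 1,000.
Ratio = 8.2251 ÷ 14.7516 = 0.55757.

0.558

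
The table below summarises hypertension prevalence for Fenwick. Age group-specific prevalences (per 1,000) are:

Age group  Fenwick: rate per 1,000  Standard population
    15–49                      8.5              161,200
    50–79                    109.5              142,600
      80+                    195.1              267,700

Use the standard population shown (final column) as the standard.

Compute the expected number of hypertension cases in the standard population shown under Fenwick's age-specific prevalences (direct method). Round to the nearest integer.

69213

Expected hypertension cases = Σ (standard pop × age-specific rate ÷ 1,000)
= 161,200×8.5/1,000 + 142,600×109.5/1,000 + 267,700×195.1/1,000
= 1370.20 + 15614.70 + 52228.27 = 69213.17.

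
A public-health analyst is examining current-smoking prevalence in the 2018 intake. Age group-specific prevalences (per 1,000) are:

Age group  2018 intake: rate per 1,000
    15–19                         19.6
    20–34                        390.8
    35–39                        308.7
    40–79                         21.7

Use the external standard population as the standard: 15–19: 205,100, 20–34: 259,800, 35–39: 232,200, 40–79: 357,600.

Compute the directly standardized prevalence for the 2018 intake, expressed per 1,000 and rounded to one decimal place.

175.4

Standard total = 1,054,700; weights = 0.1945, 0.2463, 0.2202, 0.3391.
Standardized rate: 0.1945×19.6 + 0.2463×390.8 + 0.2202×308.7 + 0.3391×21.7 = 175.3957 per 1,000.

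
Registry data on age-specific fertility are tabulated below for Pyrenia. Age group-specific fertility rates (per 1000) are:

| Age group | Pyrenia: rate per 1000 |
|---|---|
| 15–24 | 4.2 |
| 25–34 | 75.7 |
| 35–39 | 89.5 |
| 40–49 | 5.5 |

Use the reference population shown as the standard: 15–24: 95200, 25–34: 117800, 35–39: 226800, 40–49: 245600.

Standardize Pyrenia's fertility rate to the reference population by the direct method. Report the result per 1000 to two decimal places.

45.18

Standard total = 685400; weights = 0.1389, 0.1719, 0.3309, 0.3583.
Standardized rate: 0.1389×4.2 + 0.1719×75.7 + 0.3309×89.5 + 0.3583×5.5 = 45.1805 per 1000.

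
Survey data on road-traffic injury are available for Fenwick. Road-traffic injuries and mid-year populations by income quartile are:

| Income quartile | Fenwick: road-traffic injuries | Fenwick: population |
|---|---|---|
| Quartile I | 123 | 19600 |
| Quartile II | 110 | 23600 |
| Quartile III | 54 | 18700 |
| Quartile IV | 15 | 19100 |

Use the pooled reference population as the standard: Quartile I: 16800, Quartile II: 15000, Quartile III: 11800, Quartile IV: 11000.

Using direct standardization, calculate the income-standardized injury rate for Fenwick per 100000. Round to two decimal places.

Income-specific rates per 100000 for Fenwick: 627.55, 466.10, 288.77, 78.53.
Standard total = 54600; weights = 0.3077, 0.2747, 0.2161, 0.2015.
Standardized rate: 0.3077×627.55 + 0.2747×466.10 + 0.2161×288.77 + 0.2015×78.53 = 399.3726 per 100000.

399.37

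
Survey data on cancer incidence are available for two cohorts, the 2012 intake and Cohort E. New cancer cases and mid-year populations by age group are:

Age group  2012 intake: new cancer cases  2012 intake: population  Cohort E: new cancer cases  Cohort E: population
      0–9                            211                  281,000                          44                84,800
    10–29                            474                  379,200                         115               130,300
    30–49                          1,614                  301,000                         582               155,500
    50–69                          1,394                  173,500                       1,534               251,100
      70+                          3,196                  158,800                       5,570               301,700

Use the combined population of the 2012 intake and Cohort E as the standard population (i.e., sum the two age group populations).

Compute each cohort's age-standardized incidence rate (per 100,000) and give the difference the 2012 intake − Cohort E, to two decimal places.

Age-specific rates per 100,000 for the 2012 intake: 75.09, 125.00, 536.21, 803.46, 2012.59.
For Cohort E: 51.89, 88.26, 374.28, 610.91, 1846.20.
Combined standard total = 2,216,900; weights = 0.1650, 0.2298, 0.2059, 0.1915, 0.2077.
The 2012 intake: 0.1650×75.09 + 0.2298×125.00 + 0.2059×536.21 + 0.1915×803.46 + 0.2077×2012.59 = 723.4806 per 100,000.
Cohort E: 0.1650×51.89 + 0.2298×88.26 + 0.2059×374.28 + 0.1915×610.91 + 0.2077×1846.20 = 606.4213 per 100,000.
Difference = 723.4806 − 606.4213 = 117.0593.

117.06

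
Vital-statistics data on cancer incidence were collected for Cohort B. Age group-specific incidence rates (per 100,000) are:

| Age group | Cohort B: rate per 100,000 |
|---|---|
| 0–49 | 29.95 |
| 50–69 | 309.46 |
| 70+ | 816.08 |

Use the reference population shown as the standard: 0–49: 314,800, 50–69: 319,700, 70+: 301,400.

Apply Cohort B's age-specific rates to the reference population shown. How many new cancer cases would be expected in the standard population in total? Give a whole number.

3543

Expected new cancer cases = Σ (standard pop × age-specific rate ÷ 100,000)
= 314,800×29.95/100,000 + 319,700×309.46/100,000 + 301,400×816.08/100,000
= 94.28 + 989.34 + 2459.67 = 3543.29.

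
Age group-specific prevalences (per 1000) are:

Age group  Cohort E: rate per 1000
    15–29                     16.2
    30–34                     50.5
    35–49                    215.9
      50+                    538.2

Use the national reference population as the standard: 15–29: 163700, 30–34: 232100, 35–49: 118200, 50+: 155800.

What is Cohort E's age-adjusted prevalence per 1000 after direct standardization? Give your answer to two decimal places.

Standard total = 669800; weights = 0.2444, 0.3465, 0.1765, 0.2326.
Standardized rate: 0.2444×16.2 + 0.3465×50.5 + 0.1765×215.9 + 0.2326×538.2 = 184.7476 per 1000.

184.75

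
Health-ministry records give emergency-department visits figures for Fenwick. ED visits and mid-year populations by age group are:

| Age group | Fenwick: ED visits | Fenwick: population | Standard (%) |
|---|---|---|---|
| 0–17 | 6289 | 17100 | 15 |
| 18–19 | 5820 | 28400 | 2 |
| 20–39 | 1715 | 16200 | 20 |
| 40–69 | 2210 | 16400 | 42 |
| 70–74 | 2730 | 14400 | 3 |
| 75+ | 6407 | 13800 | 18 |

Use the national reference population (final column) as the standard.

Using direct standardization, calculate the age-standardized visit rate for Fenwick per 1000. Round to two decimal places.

Age-specific rates per 1000 for Fenwick: 367.778, 204.930, 105.864, 134.756, 189.583, 464.275.
Standard weights: 0.15, 0.02, 0.20, 0.42, 0.03, 0.18.
Standardized rate: 0.1500×367.778 + 0.0200×204.930 + 0.2000×105.864 + 0.4200×134.756 + 0.0300×189.583 + 0.1800×464.275 = 226.2927 per 1000.

226.29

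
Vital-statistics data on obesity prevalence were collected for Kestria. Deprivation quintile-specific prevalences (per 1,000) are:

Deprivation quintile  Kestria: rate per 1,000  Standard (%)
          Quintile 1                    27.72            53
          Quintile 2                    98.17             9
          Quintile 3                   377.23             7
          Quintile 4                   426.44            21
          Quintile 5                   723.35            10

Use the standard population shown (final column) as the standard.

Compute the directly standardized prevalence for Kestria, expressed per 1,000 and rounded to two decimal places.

Standard weights: 0.53, 0.09, 0.07, 0.21, 0.10.
Standardized rate: 0.5300×27.72 + 0.0900×98.17 + 0.0700×377.23 + 0.2100×426.44 + 0.1000×723.35 = 211.8204 per 1,000.

211.82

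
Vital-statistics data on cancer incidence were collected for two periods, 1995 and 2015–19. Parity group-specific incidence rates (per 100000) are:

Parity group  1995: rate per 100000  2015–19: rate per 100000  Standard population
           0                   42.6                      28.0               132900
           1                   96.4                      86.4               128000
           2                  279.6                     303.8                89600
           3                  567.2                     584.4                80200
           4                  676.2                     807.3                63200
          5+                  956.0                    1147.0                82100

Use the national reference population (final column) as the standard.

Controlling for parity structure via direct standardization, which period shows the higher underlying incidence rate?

Standard total = 576000; weights = 0.2307, 0.2222, 0.1556, 0.1392, 0.1097, 0.1425.
1995: 0.2307×42.6 + 0.2222×96.4 + 0.1556×279.6 + 0.1392×567.2 + 0.1097×676.2 + 0.1425×956.0 = 364.1767 per 100000.
2015–19: 0.2307×28.0 + 0.2222×86.4 + 0.1556×303.8 + 0.1392×584.4 + 0.1097×807.3 + 0.1425×1147.0 = 406.3539 per 100000.

2015–19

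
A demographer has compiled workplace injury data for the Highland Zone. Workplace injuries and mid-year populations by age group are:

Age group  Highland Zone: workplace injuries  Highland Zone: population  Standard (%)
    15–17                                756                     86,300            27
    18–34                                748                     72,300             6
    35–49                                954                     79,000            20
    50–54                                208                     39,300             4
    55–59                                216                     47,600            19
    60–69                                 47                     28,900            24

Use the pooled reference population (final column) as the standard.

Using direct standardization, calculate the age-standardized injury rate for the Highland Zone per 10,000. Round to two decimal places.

Age-specific rates per 10,000 for the Highland Zone: 87.60, 103.46, 120.76, 52.93, 45.38, 16.26.
Standard weights: 0.27, 0.06, 0.20, 0.04, 0.19, 0.24.
Standardized rate: 0.2700×87.60 + 0.0600×103.46 + 0.2000×120.76 + 0.0400×52.93 + 0.1900×45.38 + 0.2400×16.26 = 68.6538 per 10,000.

68.65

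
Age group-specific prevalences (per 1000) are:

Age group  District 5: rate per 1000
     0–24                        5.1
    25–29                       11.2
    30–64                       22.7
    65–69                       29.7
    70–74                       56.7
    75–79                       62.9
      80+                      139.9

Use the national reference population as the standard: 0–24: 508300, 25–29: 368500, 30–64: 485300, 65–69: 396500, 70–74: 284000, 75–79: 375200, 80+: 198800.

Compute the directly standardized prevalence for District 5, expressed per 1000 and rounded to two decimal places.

37.08

Standard total = 2616600; weights = 0.1943, 0.1408, 0.1855, 0.1515, 0.1085, 0.1434, 0.0760.
Standardized rate: 0.1943×5.1 + 0.1408×11.2 + 0.1855×22.7 + 0.1515×29.7 + 0.1085×56.7 + 0.1434×62.9 + 0.0760×139.9 = 37.0813 per 1000.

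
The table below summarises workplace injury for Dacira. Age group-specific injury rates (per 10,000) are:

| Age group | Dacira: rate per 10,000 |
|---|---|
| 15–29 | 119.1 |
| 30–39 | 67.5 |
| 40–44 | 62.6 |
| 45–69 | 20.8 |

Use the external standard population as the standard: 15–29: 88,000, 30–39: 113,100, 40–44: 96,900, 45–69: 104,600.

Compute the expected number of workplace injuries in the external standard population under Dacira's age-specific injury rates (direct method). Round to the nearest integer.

Expected workplace injuries = Σ (standard pop × age-specific rate ÷ 10,000)
= 88,000×119.1/10,000 + 113,100×67.5/10,000 + 96,900×62.6/10,000 + 104,600×20.8/10,000
= 1048.08 + 763.42 + 606.59 + 217.57 = 2635.67.

2636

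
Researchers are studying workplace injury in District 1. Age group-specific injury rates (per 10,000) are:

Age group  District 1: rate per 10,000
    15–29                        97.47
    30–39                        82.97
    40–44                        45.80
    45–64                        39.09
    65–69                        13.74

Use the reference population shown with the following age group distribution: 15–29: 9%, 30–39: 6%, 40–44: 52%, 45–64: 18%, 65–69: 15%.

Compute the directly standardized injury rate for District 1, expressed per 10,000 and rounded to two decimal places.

46.66

Standard weights: 0.09, 0.06, 0.52, 0.18, 0.15.
Standardized rate: 0.0900×97.47 + 0.0600×82.97 + 0.5200×45.80 + 0.1800×39.09 + 0.1500×13.74 = 46.6637 per 10,000.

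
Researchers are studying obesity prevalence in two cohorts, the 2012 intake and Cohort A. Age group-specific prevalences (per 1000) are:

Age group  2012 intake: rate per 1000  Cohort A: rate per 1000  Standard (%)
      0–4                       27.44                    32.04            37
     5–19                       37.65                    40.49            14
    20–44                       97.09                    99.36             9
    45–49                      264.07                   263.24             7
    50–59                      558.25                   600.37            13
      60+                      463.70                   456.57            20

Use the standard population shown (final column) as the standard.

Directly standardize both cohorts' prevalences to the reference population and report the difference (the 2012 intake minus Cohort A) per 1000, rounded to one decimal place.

-6.3

Standard weights: 0.37, 0.14, 0.09, 0.07, 0.13, 0.20.
The 2012 intake: 0.3700×27.44 + 0.1400×37.65 + 0.0900×97.09 + 0.0700×264.07 + 0.1300×558.25 + 0.2000×463.70 = 207.9593 per 1000.
Cohort A: 0.3700×32.04 + 0.1400×40.49 + 0.0900×99.36 + 0.0700×263.24 + 0.1300×600.37 + 0.2000×456.57 = 214.2547 per 1000.
Difference = 207.9593 − 214.2547 = -6.2954.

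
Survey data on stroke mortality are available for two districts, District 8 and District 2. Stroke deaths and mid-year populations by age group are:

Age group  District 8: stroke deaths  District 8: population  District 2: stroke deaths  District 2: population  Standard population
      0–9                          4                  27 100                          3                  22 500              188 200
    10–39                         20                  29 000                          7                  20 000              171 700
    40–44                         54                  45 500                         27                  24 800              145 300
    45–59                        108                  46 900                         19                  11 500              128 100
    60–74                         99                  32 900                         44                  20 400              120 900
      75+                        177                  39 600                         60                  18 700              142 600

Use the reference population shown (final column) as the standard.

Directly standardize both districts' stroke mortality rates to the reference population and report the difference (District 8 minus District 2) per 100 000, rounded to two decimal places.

49.23

Age-specific rates per 100 000 for District 8: 14.76, 68.97, 118.68, 230.28, 300.91, 446.97.
For District 2: 13.33, 35.00, 108.87, 165.22, 215.69, 320.86.
Standard total = 896 800; weights = 0.2099, 0.1915, 0.1620, 0.1428, 0.1348, 0.1590.
District 8: 0.2099×14.76 + 0.1915×68.97 + 0.1620×118.68 + 0.1428×230.28 + 0.1348×300.91 + 0.1590×446.97 = 180.0627 per 100 000.
District 2: 0.2099×13.33 + 0.1915×35.00 + 0.1620×108.87 + 0.1428×165.22 + 0.1348×215.69 + 0.1590×320.86 = 130.8348 per 100 000.
Difference = 180.0627 − 130.8348 = 49.2280.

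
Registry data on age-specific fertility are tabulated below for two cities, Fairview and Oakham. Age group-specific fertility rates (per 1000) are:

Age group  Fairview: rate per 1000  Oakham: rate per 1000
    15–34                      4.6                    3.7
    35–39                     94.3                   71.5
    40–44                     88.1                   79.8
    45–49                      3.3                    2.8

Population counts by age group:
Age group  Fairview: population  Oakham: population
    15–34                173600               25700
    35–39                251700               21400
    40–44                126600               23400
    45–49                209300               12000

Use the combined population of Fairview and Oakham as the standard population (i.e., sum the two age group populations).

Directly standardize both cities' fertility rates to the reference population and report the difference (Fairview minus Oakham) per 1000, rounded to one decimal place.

Combined standard total = 843700; weights = 0.2362, 0.3237, 0.1778, 0.2623.
Fairview: 0.2362×4.6 + 0.3237×94.3 + 0.1778×88.1 + 0.2623×3.3 = 48.1396 per 1000.
Oakham: 0.2362×3.7 + 0.3237×71.5 + 0.1778×79.8 + 0.2623×2.8 = 38.9400 per 1000.
Difference = 48.1396 − 38.9400 = 9.1996.

9.2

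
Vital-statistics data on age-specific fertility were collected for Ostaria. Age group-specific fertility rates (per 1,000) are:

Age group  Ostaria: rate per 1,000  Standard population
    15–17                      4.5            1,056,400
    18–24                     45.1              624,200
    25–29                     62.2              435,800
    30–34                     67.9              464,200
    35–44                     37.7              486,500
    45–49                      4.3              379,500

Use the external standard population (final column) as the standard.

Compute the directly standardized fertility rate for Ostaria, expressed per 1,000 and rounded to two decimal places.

32.35

Standard total = 3,446,600; weights = 0.3065, 0.1811, 0.1264, 0.1347, 0.1412, 0.1101.
Standardized rate: 0.3065×4.5 + 0.1811×45.1 + 0.1264×62.2 + 0.1347×67.9 + 0.1412×37.7 + 0.1101×4.3 = 32.3519 per 1,000.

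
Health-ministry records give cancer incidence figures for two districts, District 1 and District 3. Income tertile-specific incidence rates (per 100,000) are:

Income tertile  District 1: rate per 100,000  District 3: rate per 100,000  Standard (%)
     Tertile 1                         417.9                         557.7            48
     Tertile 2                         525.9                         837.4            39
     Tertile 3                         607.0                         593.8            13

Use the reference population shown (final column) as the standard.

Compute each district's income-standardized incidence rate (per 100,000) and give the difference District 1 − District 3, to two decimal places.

-186.87

Standard weights: 0.48, 0.39, 0.13.
District 1: 0.4800×417.9 + 0.3900×525.9 + 0.1300×607.0 = 484.6030 per 100,000.
District 3: 0.4800×557.7 + 0.3900×837.4 + 0.1300×593.8 = 671.4760 per 100,000.
Difference = 484.6030 − 671.4760 = -186.8730.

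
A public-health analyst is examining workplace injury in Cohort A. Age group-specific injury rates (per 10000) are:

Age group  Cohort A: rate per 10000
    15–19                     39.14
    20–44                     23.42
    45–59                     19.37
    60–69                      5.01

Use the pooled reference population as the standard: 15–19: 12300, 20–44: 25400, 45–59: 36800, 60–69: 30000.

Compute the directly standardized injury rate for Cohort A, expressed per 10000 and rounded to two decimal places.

18.56

Standard total = 104500; weights = 0.1177, 0.2431, 0.3522, 0.2871.
Standardized rate: 0.1177×39.14 + 0.2431×23.42 + 0.3522×19.37 + 0.2871×5.01 = 18.5589 per 10000.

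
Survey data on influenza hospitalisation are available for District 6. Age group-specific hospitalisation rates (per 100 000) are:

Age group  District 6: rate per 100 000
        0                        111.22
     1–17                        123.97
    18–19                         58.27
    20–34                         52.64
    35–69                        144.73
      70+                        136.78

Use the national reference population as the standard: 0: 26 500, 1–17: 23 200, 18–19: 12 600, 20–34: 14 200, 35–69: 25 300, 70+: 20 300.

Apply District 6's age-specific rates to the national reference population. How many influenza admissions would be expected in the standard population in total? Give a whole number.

Expected influenza admissions = Σ (standard pop × age-specific rate ÷ 100 000)
= 26 500×111.22/100 000 + 23 200×123.97/100 000 + 12 600×58.27/100 000 + 14 200×52.64/100 000 + 25 300×144.73/100 000 + 20 300×136.78/100 000
= 29.47 + 28.76 + 7.34 + 7.47 + 36.62 + 27.77 = 137.43.

137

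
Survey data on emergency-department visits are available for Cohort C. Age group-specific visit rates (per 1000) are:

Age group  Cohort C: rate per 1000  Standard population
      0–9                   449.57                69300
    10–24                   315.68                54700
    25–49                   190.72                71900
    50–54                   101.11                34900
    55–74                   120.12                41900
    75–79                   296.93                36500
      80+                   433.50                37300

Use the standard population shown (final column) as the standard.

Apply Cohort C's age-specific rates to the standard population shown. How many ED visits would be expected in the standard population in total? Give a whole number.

Expected ED visits = Σ (standard pop × age-specific rate ÷ 1000)
= 69300×449.57/1000 + 54700×315.68/1000 + 71900×190.72/1000 + 34900×101.11/1000 + 41900×120.12/1000 + 36500×296.93/1000 + 37300×433.50/1000
= 31155.20 + 17267.70 + 13712.77 + 3528.74 + 5033.03 + 10837.94 + 16169.55 = 97704.93.

97705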